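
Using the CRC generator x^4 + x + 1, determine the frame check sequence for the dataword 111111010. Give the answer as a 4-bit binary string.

0100

Append 4 zeros: 1111110100000. Divide by 10011 (XOR where the leading bit is 1):
  pos 0: 11111 XOR 10011 = 01100
  pos 1: 11001 XOR 10011 = 01010
  pos 2: 10100 XOR 10011 = 00111
  pos 4: 11110 XOR 10011 = 01101
  pos 5: 11010 XOR 10011 = 01001
  pos 6: 10010 XOR 10011 = 00001
Remainder (last 4 bits) = 0100. This is the CRC / FCS.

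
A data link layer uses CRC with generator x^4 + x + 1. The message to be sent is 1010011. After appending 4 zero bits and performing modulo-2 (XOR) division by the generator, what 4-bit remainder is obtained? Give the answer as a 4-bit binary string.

0111

Append 4 zeros: 10100110000. Divide by 10011 (XOR where the leading bit is 1):
  pos 0: 10100 XOR 10011 = 00111
  pos 2: 11111 XOR 10011 = 01100
  pos 3: 11000 XOR 10011 = 01011
  pos 4: 10110 XOR 10011 = 00101
  pos 6: 10100 XOR 10011 = 00111
Remainder (last 4 bits) = 0111. This is the CRC / FCS.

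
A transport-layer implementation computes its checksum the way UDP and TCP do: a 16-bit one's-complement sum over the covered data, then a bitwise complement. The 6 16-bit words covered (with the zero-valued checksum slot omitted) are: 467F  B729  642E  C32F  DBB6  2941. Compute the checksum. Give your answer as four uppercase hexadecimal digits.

One's-complement addition (fold any carry out of bit 15 back into bit 0):
  0x467F + 0xB729 = 0x0FDA8
  0xFDA8 + 0x642E = 0x161D6 → wrap carry → 0x61D7
  0x61D7 + 0xC32F = 0x12506 → wrap carry → 0x2507
  0x2507 + 0xDBB6 = 0x100BD → wrap carry → 0x00BE
  0x00BE + 0x2941 = 0x029FF
One's-complement sum = 0x29FF.
Checksum = ~0x29FF & 0xFFFF = 0xD600.

D600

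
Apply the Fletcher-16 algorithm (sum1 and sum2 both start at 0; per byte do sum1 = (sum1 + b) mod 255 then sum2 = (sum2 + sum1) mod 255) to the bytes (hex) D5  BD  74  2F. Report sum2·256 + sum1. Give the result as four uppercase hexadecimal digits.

Running sums (mod 255):
  after byte 0 (D5): sum1=213, sum2=213
  after byte 1 (BD): sum1=147, sum2=105
  after byte 2 (74): sum1=8, sum2=113
  after byte 3 (2F): sum1=55, sum2=168
Checksum = sum2·256 + sum1 = 168·256 + 55 = 43063 = 0xA837.

A837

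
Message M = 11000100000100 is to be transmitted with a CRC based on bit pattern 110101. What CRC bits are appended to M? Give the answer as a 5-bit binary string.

Append 5 zeros: 1100010000010000000. Divide by 110101 (XOR where the leading bit is 1):
  pos 0: 110001 XOR 110101 = 000100
  pos 3: 100000 XOR 110101 = 010101
  pos 4: 101010 XOR 110101 = 011111
  pos 5: 111110 XOR 110101 = 001011
  pos 7: 101110 XOR 110101 = 011011
  pos 8: 110110 XOR 110101 = 000011
  pos 12: 110000 XOR 110101 = 000101
Remainder (last 5 bits) = 01010. This is the CRC / FCS.

01010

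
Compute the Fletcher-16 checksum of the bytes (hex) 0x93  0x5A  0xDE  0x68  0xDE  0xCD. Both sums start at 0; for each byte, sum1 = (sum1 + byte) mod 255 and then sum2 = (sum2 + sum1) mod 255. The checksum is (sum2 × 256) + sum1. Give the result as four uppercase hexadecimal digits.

Running sums (mod 255):
  after byte 0 (0x93): sum1=147, sum2=147
  after byte 1 (0x5A): sum1=237, sum2=129
  after byte 2 (0xDE): sum1=204, sum2=78
  after byte 3 (0x68): sum1=53, sum2=131
  after byte 4 (0xDE): sum1=20, sum2=151
  after byte 5 (0xCD): sum1=225, sum2=121
Checksum = sum2·256 + sum1 = 121·256 + 225 = 31201 = 0x79E1.

79E1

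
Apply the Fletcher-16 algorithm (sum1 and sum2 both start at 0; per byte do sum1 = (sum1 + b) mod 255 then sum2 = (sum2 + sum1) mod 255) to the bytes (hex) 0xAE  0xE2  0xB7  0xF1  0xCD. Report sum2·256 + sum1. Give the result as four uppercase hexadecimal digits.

CD09

Running sums (mod 255):
  after byte 0 (0xAE): sum1=174, sum2=174
  after byte 1 (0xE2): sum1=145, sum2=64
  after byte 2 (0xB7): sum1=73, sum2=137
  after byte 3 (0xF1): sum1=59, sum2=196
  after byte 4 (0xCD): sum1=9, sum2=205
Checksum = sum2·256 + sum1 = 205·256 + 9 = 52489 = 0xCD09.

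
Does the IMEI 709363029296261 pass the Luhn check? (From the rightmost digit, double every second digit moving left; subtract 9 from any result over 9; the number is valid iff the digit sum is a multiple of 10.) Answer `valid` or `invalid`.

From the right, keep odd positions and double even positions (subtract 9 from any doubled value over 9):
  doubled (positions 2,4,...): 3 3 4 4 6 6 0 → sum 26
  kept (positions 1,3,...): 1 2 9 9 0 6 9 7 → sum 43
Total = 69.
69 mod 10 = 9, so the number is invalid.

invalid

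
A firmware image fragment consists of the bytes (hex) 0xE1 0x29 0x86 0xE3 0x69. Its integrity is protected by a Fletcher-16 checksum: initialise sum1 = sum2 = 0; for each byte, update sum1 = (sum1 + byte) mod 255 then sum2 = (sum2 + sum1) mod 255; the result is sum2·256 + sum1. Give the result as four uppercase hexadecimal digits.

D2DE

Running sums (mod 255):
  after byte 0 (0xE1): sum1=225, sum2=225
  after byte 1 (0x29): sum1=11, sum2=236
  after byte 2 (0x86): sum1=145, sum2=126
  after byte 3 (0xE3): sum1=117, sum2=243
  after byte 4 (0x69): sum1=222, sum2=210
Checksum = sum2·256 + sum1 = 210·256 + 222 = 53982 = 0xD2DE.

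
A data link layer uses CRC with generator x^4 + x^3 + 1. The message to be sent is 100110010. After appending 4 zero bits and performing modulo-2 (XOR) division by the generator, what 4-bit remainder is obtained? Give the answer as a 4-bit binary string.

0011

Append 4 zeros: 1001100100000. Divide by 11001 (XOR where the leading bit is 1):
  pos 0: 10011 XOR 11001 = 01010
  pos 1: 10100 XOR 11001 = 01101
  pos 2: 11010 XOR 11001 = 00011
  pos 5: 11100 XOR 11001 = 00101
  pos 7: 10100 XOR 11001 = 01101
  pos 8: 11010 XOR 11001 = 00011
Remainder (last 4 bits) = 0011. This is the CRC / FCS.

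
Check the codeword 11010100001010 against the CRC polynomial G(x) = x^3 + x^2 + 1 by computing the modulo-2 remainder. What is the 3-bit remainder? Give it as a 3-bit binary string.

Modulo-2 division of 11010100001010 by 1101:
  pos 0: 1101 XOR 1101 = 0000
  pos 5: 1000 XOR 1101 = 0101
  pos 6: 1010 XOR 1101 = 0111
  pos 7: 1111 XOR 1101 = 0010
  pos 9: 1001 XOR 1101 = 0100
  pos 10: 1000 XOR 1101 = 0101
Remainder = 101 (nonzero — an error is detected).

101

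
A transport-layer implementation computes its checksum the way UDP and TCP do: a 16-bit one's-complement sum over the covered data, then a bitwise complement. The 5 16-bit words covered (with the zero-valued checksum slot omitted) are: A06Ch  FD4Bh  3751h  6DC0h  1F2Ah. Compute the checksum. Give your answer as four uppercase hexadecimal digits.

9E0B

One's-complement addition (fold any carry out of bit 15 back into bit 0):
  0xA06C + 0xFD4B = 0x19DB7 → wrap carry → 0x9DB8
  0x9DB8 + 0x3751 = 0x0D509
  0xD509 + 0x6DC0 = 0x142C9 → wrap carry → 0x42CA
  0x42CA + 0x1F2A = 0x061F4
One's-complement sum = 0x61F4.
Checksum = ~0x61F4 & 0xFFFF = 0x9E0B.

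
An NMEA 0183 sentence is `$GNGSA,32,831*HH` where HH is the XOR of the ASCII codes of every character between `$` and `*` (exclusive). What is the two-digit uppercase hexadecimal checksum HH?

XOR the ASCII codes of the payload characters:
  'G' = 0x47 → acc = 0x47
  'N' = 0x4E → acc = 0x09
  'G' = 0x47 → acc = 0x4E
  'S' = 0x53 → acc = 0x1D
  'A' = 0x41 → acc = 0x5C
  ',' = 0x2C → acc = 0x70
  '3' = 0x33 → acc = 0x43
  '2' = 0x32 → acc = 0x71
  ',' = 0x2C → acc = 0x5D
  '8' = 0x38 → acc = 0x65
  '3' = 0x33 → acc = 0x56
  '1' = 0x31 → acc = 0x67
Checksum = 0x67.

67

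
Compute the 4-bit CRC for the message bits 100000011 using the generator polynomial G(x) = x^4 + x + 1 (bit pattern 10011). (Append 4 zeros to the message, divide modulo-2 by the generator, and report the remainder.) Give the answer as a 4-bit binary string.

Append 4 zeros: 1000000110000. Divide by 10011 (XOR where the leading bit is 1):
  pos 0: 10000 XOR 10011 = 00011
  pos 3: 11001 XOR 10011 = 01010
  pos 4: 10101 XOR 10011 = 00110
  pos 6: 11000 XOR 10011 = 01011
  pos 7: 10110 XOR 10011 = 00101
Remainder (last 4 bits) = 1010. This is the CRC / FCS.

1010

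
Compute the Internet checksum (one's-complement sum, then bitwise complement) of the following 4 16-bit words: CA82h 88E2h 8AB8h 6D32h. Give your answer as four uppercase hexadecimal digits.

B4AF

One's-complement addition (fold any carry out of bit 15 back into bit 0):
  0xCA82 + 0x88E2 = 0x15364 → wrap carry → 0x5365
  0x5365 + 0x8AB8 = 0x0DE1D
  0xDE1D + 0x6D32 = 0x14B4F → wrap carry → 0x4B50
One's-complement sum = 0x4B50.
Checksum = ~0x4B50 & 0xFFFF = 0xB4AF.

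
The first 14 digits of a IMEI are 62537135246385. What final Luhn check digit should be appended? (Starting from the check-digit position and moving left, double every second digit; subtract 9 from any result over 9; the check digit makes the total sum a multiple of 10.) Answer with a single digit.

Partial digits right→left: 5 8 3 6 4 2 5 3 1 7 3 5 2 6
Double every second digit counting from the check-digit position (so the 1st, 3rd, 5th, ... of the partial from the right).
  doubled (with −9 where >9): 1 6 8 1 2 6 4 → sum 28
  kept as-is: 8 6 2 3 7 5 6 → sum 37
Total = 28 + 37 = 65.
Check digit = (10 − (65 mod 10)) mod 10 = 5.

5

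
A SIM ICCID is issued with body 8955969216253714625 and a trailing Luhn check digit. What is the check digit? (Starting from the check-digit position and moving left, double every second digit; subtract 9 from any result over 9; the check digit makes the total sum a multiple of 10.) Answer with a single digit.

0

Partial digits right→left: 5 2 6 4 1 7 3 5 2 6 1 2 9 6 9 5 5 9 8
Double every second digit counting from the check-digit position (so the 1st, 3rd, 5th, ... of the partial from the right).
  doubled (with −9 where >9): 1 3 2 6 4 2 9 9 1 7 → sum 44
  kept as-is: 2 4 7 5 6 2 6 5 9 → sum 46
Total = 44 + 46 = 90.
Check digit = (10 − (90 mod 10)) mod 10 = 0.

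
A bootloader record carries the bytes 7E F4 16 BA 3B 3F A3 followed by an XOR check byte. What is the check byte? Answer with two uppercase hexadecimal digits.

XOR the bytes together:
  start with 0x7E
  0x7E ⊕ 0xF4 = 0x8A
  0x8A ⊕ 0x16 = 0x9C
  0x9C ⊕ 0xBA = 0x26
  0x26 ⊕ 0x3B = 0x1D
  0x1D ⊕ 0x3F = 0x22
  0x22 ⊕ 0xA3 = 0x81

81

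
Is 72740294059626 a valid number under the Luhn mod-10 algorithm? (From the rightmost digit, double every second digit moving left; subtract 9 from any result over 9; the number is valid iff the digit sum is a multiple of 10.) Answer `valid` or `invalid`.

invalid

From the right, keep odd positions and double even positions (subtract 9 from any doubled value over 9):
  doubled (positions 2,4,...): 4 9 0 9 0 5 5 → sum 32
  kept (positions 1,3,...): 6 6 5 4 2 4 2 → sum 29
Total = 61.
61 mod 10 = 1, so the number is invalid.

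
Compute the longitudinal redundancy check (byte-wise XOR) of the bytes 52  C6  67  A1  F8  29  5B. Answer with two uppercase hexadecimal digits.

D8

XOR the bytes together:
  start with 0x52
  0x52 ⊕ 0xC6 = 0x94
  0x94 ⊕ 0x67 = 0xF3
  0xF3 ⊕ 0xA1 = 0x52
  0x52 ⊕ 0xF8 = 0xAA
  0xAA ⊕ 0x29 = 0x83
  0x83 ⊕ 0x5B = 0xD8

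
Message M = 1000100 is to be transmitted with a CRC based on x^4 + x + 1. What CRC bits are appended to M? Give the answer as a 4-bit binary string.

Append 4 zeros: 10001000000. Divide by 10011 (XOR where the leading bit is 1):
  pos 0: 10001 XOR 10011 = 00010
  pos 3: 10000 XOR 10011 = 00011
  pos 6: 11000 XOR 10011 = 01011
Remainder (last 4 bits) = 1011. This is the CRC / FCS.

1011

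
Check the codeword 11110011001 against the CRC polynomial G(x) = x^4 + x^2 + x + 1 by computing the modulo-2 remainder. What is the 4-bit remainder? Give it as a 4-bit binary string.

0001

Modulo-2 division of 11110011001 by 10111:
  pos 0: 11110 XOR 10111 = 01001
  pos 1: 10010 XOR 10111 = 00101
  pos 3: 10111 XOR 10111 = 00000
Remainder = 0001 (nonzero — an error is detected).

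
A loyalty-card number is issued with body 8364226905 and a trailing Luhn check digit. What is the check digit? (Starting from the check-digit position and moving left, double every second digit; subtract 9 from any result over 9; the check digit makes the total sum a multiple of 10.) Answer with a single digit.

0

Partial digits right→left: 5 0 9 6 2 2 4 6 3 8
Double every second digit counting from the check-digit position (so the 1st, 3rd, 5th, ... of the partial from the right).
  doubled (with −9 where >9): 1 9 4 8 6 → sum 28
  kept as-is: 0 6 2 6 8 → sum 22
Total = 28 + 22 = 50.
Check digit = (10 − (50 mod 10)) mod 10 = 0.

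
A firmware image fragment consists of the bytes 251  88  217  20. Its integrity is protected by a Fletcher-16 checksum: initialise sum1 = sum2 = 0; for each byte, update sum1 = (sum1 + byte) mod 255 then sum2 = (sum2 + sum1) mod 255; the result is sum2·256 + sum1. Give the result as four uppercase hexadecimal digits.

C042

Running sums (mod 255):
  after byte 0 (251): sum1=251, sum2=251
  after byte 1 (88): sum1=84, sum2=80
  after byte 2 (217): sum1=46, sum2=126
  after byte 3 (20): sum1=66, sum2=192
Checksum = sum2·256 + sum1 = 192·256 + 66 = 49218 = 0xC042.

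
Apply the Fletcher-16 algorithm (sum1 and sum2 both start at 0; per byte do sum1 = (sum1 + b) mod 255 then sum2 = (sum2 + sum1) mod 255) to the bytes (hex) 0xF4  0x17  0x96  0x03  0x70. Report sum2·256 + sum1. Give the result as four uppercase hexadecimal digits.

5F16

Running sums (mod 255):
  after byte 0 (0xF4): sum1=244, sum2=244
  after byte 1 (0x17): sum1=12, sum2=1
  after byte 2 (0x96): sum1=162, sum2=163
  after byte 3 (0x03): sum1=165, sum2=73
  after byte 4 (0x70): sum1=22, sum2=95
Checksum = sum2·256 + sum1 = 95·256 + 22 = 24342 = 0x5F16.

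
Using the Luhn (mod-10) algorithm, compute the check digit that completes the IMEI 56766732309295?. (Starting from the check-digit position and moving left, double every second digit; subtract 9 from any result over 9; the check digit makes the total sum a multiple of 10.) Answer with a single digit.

8

Partial digits right→left: 5 9 2 9 0 3 2 3 7 6 6 7 6 5
Double every second digit counting from the check-digit position (so the 1st, 3rd, 5th, ... of the partial from the right).
  doubled (with −9 where >9): 1 4 0 4 5 3 3 → sum 20
  kept as-is: 9 9 3 3 6 7 5 → sum 42
Total = 20 + 42 = 62.
Check digit = (10 − (62 mod 10)) mod 10 = 8.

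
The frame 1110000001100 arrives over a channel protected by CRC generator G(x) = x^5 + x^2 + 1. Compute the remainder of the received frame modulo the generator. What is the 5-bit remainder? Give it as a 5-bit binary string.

Modulo-2 division of 1110000001100 by 100101:
  pos 0: 111000 XOR 100101 = 011101
  pos 1: 111010 XOR 100101 = 011111
  pos 2: 111110 XOR 100101 = 011011
  pos 3: 110110 XOR 100101 = 010011
  pos 4: 100111 XOR 100101 = 000010
Remainder = 10100 (nonzero — an error is detected).

10100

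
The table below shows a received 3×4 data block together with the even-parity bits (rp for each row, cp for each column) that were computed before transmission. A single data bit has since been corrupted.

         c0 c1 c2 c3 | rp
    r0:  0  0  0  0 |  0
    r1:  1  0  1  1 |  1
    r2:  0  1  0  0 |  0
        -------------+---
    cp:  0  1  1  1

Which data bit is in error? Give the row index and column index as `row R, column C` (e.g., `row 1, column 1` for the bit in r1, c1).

Recompute each row's even parity and compare to rp:
  r0: data parity 0, sent rp 0 → ok
  r1: data parity 1, sent rp 1 → ok
  r2: data parity 1, sent rp 0 → mismatch
Recompute each column's even parity and compare to cp:
  c0: data parity 1, sent cp 0 → mismatch
  c1: data parity 1, sent cp 1 → ok
  c2: data parity 1, sent cp 1 → ok
  c3: data parity 1, sent cp 1 → ok
Exactly one row (r2) and one column (c0) fail → the flipped bit is at their intersection.

row 2, column 0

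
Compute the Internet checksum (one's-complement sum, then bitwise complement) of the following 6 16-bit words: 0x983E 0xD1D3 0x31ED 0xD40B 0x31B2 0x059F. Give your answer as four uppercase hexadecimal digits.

58A3

One's-complement addition (fold any carry out of bit 15 back into bit 0):
  0x983E + 0xD1D3 = 0x16A11 → wrap carry → 0x6A12
  0x6A12 + 0x31ED = 0x09BFF
  0x9BFF + 0xD40B = 0x1700A → wrap carry → 0x700B
  0x700B + 0x31B2 = 0x0A1BD
  0xA1BD + 0x059F = 0x0A75C
One's-complement sum = 0xA75C.
Checksum = ~0xA75C & 0xFFFF = 0x58A3.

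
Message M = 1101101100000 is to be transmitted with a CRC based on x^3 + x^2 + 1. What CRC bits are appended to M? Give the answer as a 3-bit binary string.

001

Append 3 zeros: 1101101100000000. Divide by 1101 (XOR where the leading bit is 1):
  pos 0: 1101 XOR 1101 = 0000
  pos 4: 1011 XOR 1101 = 0110
  pos 5: 1100 XOR 1101 = 0001
  pos 8: 1000 XOR 1101 = 0101
  pos 9: 1010 XOR 1101 = 0111
  pos 10: 1110 XOR 1101 = 0011
  pos 12: 1100 XOR 1101 = 0001
Remainder (last 3 bits) = 001. This is the CRC / FCS.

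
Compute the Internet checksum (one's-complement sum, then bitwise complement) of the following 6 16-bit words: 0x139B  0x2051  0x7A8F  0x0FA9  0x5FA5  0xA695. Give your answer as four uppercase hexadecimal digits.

3BA0

One's-complement addition (fold any carry out of bit 15 back into bit 0):
  0x139B + 0x2051 = 0x033EC
  0x33EC + 0x7A8F = 0x0AE7B
  0xAE7B + 0x0FA9 = 0x0BE24
  0xBE24 + 0x5FA5 = 0x11DC9 → wrap carry → 0x1DCA
  0x1DCA + 0xA695 = 0x0C45F
One's-complement sum = 0xC45F.
Checksum = ~0xC45F & 0xFFFF = 0x3BA0.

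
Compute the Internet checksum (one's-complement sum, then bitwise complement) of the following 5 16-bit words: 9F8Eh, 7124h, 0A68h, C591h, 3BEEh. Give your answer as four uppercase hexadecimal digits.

E364

One's-complement addition (fold any carry out of bit 15 back into bit 0):
  0x9F8E + 0x7124 = 0x110B2 → wrap carry → 0x10B3
  0x10B3 + 0x0A68 = 0x01B1B
  0x1B1B + 0xC591 = 0x0E0AC
  0xE0AC + 0x3BEE = 0x11C9A → wrap carry → 0x1C9B
One's-complement sum = 0x1C9B.
Checksum = ~0x1C9B & 0xFFFF = 0xE364.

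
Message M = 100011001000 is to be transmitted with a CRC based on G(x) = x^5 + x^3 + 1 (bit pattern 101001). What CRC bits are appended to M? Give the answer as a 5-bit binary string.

Append 5 zeros: 10001100100000000. Divide by 101001 (XOR where the leading bit is 1):
  pos 0: 100011 XOR 101001 = 001010
  pos 2: 101000 XOR 101001 = 000001
  pos 7: 110000 XOR 101001 = 011001
  pos 8: 110010 XOR 101001 = 011011
  pos 9: 110110 XOR 101001 = 011111
  pos 10: 111110 XOR 101001 = 010111
  pos 11: 101110 XOR 101001 = 000111
Remainder (last 5 bits) = 00111. This is the CRC / FCS.

00111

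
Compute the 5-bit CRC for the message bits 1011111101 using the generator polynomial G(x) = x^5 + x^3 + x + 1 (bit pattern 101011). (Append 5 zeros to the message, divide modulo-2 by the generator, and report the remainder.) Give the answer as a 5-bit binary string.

01111

Append 5 zeros: 101111110100000. Divide by 101011 (XOR where the leading bit is 1):
  pos 0: 101111 XOR 101011 = 000100
  pos 3: 100110 XOR 101011 = 001101
  pos 5: 110110 XOR 101011 = 011101
  pos 6: 111010 XOR 101011 = 010001
  pos 7: 100010 XOR 101011 = 001001
  pos 9: 100100 XOR 101011 = 001111
Remainder (last 5 bits) = 01111. This is the CRC / FCS.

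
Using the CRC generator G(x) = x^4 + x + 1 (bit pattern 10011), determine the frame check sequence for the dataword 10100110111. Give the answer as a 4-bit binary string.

0000

Append 4 zeros: 101001101110000. Divide by 10011 (XOR where the leading bit is 1):
  pos 0: 10100 XOR 10011 = 00111
  pos 2: 11111 XOR 10011 = 01100
  pos 3: 11000 XOR 10011 = 01011
  pos 4: 10111 XOR 10011 = 00100
  pos 6: 10011 XOR 10011 = 00000
Remainder (last 4 bits) = 0000. This is the CRC / FCS.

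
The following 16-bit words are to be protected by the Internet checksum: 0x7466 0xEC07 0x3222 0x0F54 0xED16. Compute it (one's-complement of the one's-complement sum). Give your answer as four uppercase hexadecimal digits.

7104

One's-complement addition (fold any carry out of bit 15 back into bit 0):
  0x7466 + 0xEC07 = 0x1606D → wrap carry → 0x606E
  0x606E + 0x3222 = 0x09290
  0x9290 + 0x0F54 = 0x0A1E4
  0xA1E4 + 0xED16 = 0x18EFA → wrap carry → 0x8EFB
One's-complement sum = 0x8EFB.
Checksum = ~0x8EFB & 0xFFFF = 0x7104.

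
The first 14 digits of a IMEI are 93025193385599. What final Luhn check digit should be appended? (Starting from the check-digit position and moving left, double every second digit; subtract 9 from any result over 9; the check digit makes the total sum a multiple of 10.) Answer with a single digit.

5

Partial digits right→left: 9 9 5 5 8 3 3 9 1 5 2 0 3 9
Double every second digit counting from the check-digit position (so the 1st, 3rd, 5th, ... of the partial from the right).
  doubled (with −9 where >9): 9 1 7 6 2 4 6 → sum 35
  kept as-is: 9 5 3 9 5 0 9 → sum 40
Total = 35 + 40 = 75.
Check digit = (10 − (75 mod 10)) mod 10 = 5.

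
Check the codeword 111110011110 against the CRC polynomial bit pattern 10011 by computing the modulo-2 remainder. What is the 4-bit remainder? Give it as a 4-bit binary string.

Modulo-2 division of 111110011110 by 10011:
  pos 0: 11111 XOR 10011 = 01100
  pos 1: 11000 XOR 10011 = 01011
  pos 2: 10110 XOR 10011 = 00101
  pos 4: 10111 XOR 10011 = 00100
  pos 6: 10011 XOR 10011 = 00000
Remainder = 0000 (zero — the frame passes the CRC check).

0000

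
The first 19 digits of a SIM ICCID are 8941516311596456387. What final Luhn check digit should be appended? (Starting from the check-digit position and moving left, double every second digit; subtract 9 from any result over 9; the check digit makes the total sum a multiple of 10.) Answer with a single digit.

1

Partial digits right→left: 7 8 3 6 5 4 6 9 5 1 1 3 6 1 5 1 4 9 8
Double every second digit counting from the check-digit position (so the 1st, 3rd, 5th, ... of the partial from the right).
  doubled (with −9 where >9): 5 6 1 3 1 2 3 1 8 7 → sum 37
  kept as-is: 8 6 4 9 1 3 1 1 9 → sum 42
Total = 37 + 42 = 79.
Check digit = (10 − (79 mod 10)) mod 10 = 1.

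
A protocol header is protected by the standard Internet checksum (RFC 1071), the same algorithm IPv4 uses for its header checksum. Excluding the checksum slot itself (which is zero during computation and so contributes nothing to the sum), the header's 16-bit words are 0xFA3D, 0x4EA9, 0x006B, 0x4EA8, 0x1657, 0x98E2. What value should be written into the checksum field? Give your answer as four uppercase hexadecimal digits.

One's-complement addition (fold any carry out of bit 15 back into bit 0):
  0xFA3D + 0x4EA9 = 0x148E6 → wrap carry → 0x48E7
  0x48E7 + 0x006B = 0x04952
  0x4952 + 0x4EA8 = 0x097FA
  0x97FA + 0x1657 = 0x0AE51
  0xAE51 + 0x98E2 = 0x14733 → wrap carry → 0x4734
One's-complement sum = 0x4734.
Checksum = ~0x4734 & 0xFFFF = 0xB8CB.

B8CB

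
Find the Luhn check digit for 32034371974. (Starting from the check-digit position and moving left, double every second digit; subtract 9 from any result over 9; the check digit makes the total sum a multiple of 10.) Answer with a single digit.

Partial digits right→left: 4 7 9 1 7 3 4 3 0 2 3
Double every second digit counting from the check-digit position (so the 1st, 3rd, 5th, ... of the partial from the right).
  doubled (with −9 where >9): 8 9 5 8 0 6 → sum 36
  kept as-is: 7 1 3 3 2 → sum 16
Total = 36 + 16 = 52.
Check digit = (10 − (52 mod 10)) mod 10 = 8.

8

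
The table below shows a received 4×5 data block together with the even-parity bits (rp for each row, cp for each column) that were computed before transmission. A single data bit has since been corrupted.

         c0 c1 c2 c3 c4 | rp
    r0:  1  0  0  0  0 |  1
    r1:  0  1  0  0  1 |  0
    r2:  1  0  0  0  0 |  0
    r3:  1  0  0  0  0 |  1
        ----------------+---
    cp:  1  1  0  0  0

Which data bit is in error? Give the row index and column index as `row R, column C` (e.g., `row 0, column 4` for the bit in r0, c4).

row 2, column 4

Recompute each row's even parity and compare to rp:
  r0: data parity 1, sent rp 1 → ok
  r1: data parity 0, sent rp 0 → ok
  r2: data parity 1, sent rp 0 → mismatch
  r3: data parity 1, sent rp 1 → ok
Recompute each column's even parity and compare to cp:
  c0: data parity 1, sent cp 1 → ok
  c1: data parity 1, sent cp 1 → ok
  c2: data parity 0, sent cp 0 → ok
  c3: data parity 0, sent cp 0 → ok
  c4: data parity 1, sent cp 0 → mismatch
Exactly one row (r2) and one column (c4) fail → the flipped bit is at their intersection.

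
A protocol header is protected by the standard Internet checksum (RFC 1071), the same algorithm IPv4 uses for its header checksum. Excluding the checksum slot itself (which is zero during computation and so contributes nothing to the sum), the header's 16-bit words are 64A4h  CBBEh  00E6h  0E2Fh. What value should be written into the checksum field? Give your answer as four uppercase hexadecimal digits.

C087

One's-complement addition (fold any carry out of bit 15 back into bit 0):
  0x64A4 + 0xCBBE = 0x13062 → wrap carry → 0x3063
  0x3063 + 0x00E6 = 0x03149
  0x3149 + 0x0E2F = 0x03F78
One's-complement sum = 0x3F78.
Checksum = ~0x3F78 & 0xFFFF = 0xC087.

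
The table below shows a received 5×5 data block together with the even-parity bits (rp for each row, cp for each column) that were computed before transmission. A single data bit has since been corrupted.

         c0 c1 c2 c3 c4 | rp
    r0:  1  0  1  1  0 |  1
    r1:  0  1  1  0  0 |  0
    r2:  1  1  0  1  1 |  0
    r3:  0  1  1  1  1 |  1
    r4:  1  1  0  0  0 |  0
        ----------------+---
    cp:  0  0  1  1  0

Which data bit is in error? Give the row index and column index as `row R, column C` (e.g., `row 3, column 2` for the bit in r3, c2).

row 3, column 0

Recompute each row's even parity and compare to rp:
  r0: data parity 1, sent rp 1 → ok
  r1: data parity 0, sent rp 0 → ok
  r2: data parity 0, sent rp 0 → ok
  r3: data parity 0, sent rp 1 → mismatch
  r4: data parity 0, sent rp 0 → ok
Recompute each column's even parity and compare to cp:
  c0: data parity 1, sent cp 0 → mismatch
  c1: data parity 0, sent cp 0 → ok
  c2: data parity 1, sent cp 1 → ok
  c3: data parity 1, sent cp 1 → ok
  c4: data parity 0, sent cp 0 → ok
Exactly one row (r3) and one column (c0) fail → the flipped bit is at their intersection.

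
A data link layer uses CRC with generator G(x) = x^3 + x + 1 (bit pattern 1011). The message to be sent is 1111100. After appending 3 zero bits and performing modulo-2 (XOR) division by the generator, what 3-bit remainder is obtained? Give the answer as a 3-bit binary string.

101

Append 3 zeros: 1111100000. Divide by 1011 (XOR where the leading bit is 1):
  pos 0: 1111 XOR 1011 = 0100
  pos 1: 1001 XOR 1011 = 0010
  pos 3: 1000 XOR 1011 = 0011
  pos 5: 1100 XOR 1011 = 0111
  pos 6: 1110 XOR 1011 = 0101
Remainder (last 3 bits) = 101. This is the CRC / FCS.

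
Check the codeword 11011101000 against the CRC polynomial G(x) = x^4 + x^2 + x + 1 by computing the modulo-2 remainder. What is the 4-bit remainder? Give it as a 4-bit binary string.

0000

Modulo-2 division of 11011101000 by 10111:
  pos 0: 11011 XOR 10111 = 01100
  pos 1: 11001 XOR 10111 = 01110
  pos 2: 11100 XOR 10111 = 01011
  pos 3: 10111 XOR 10111 = 00000
Remainder = 0000 (zero — the frame passes the CRC check).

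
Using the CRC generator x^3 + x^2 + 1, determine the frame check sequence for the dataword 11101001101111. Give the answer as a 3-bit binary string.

101

Append 3 zeros: 11101001101111000. Divide by 1101 (XOR where the leading bit is 1):
  pos 0: 1110 XOR 1101 = 0011
  pos 2: 1110 XOR 1101 = 0011
  pos 4: 1101 XOR 1101 = 0000
  pos 8: 1011 XOR 1101 = 0110
  pos 9: 1101 XOR 1101 = 0000
  pos 13: 1000 XOR 1101 = 0101
Remainder (last 3 bits) = 101. This is the CRC / FCS.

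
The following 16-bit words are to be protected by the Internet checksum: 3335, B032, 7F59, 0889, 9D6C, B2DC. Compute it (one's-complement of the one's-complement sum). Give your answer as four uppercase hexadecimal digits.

446C

One's-complement addition (fold any carry out of bit 15 back into bit 0):
  0x3335 + 0xB032 = 0x0E367
  0xE367 + 0x7F59 = 0x162C0 → wrap carry → 0x62C1
  0x62C1 + 0x0889 = 0x06B4A
  0x6B4A + 0x9D6C = 0x108B6 → wrap carry → 0x08B7
  0x08B7 + 0xB2DC = 0x0BB93
One's-complement sum = 0xBB93.
Checksum = ~0xBB93 & 0xFFFF = 0x446C.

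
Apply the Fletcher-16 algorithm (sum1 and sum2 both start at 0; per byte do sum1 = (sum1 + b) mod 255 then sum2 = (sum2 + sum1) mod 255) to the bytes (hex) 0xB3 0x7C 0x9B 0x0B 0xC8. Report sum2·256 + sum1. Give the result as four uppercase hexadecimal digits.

269F

Running sums (mod 255):
  after byte 0 (0xB3): sum1=179, sum2=179
  after byte 1 (0x7C): sum1=48, sum2=227
  after byte 2 (0x9B): sum1=203, sum2=175
  after byte 3 (0x0B): sum1=214, sum2=134
  after byte 4 (0xC8): sum1=159, sum2=38
Checksum = sum2·256 + sum1 = 38·256 + 159 = 9887 = 0x269F.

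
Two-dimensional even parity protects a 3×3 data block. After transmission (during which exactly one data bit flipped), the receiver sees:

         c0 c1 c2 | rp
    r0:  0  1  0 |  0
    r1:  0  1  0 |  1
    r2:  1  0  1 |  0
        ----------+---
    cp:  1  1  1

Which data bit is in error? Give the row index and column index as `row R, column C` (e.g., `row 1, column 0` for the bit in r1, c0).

row 0, column 1

Recompute each row's even parity and compare to rp:
  r0: data parity 1, sent rp 0 → mismatch
  r1: data parity 1, sent rp 1 → ok
  r2: data parity 0, sent rp 0 → ok
Recompute each column's even parity and compare to cp:
  c0: data parity 1, sent cp 1 → ok
  c1: data parity 0, sent cp 1 → mismatch
  c2: data parity 1, sent cp 1 → ok
Exactly one row (r0) and one column (c1) fail → the flipped bit is at their intersection.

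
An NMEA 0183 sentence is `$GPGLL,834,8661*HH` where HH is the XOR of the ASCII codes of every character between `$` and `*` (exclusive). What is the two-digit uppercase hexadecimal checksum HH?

66

XOR the ASCII codes of the payload characters:
  'G' = 0x47 → acc = 0x47
  'P' = 0x50 → acc = 0x17
  'G' = 0x47 → acc = 0x50
  'L' = 0x4C → acc = 0x1C
  'L' = 0x4C → acc = 0x50
  ',' = 0x2C → acc = 0x7C
  '8' = 0x38 → acc = 0x44
  '3' = 0x33 → acc = 0x77
  '4' = 0x34 → acc = 0x43
  ',' = 0x2C → acc = 0x6F
  '8' = 0x38 → acc = 0x57
  '6' = 0x36 → acc = 0x61
  '6' = 0x36 → acc = 0x57
  '1' = 0x31 → acc = 0x66
Checksum = 0x66.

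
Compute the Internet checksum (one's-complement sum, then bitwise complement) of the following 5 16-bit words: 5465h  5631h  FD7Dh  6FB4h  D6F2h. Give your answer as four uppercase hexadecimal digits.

One's-complement addition (fold any carry out of bit 15 back into bit 0):
  0x5465 + 0x5631 = 0x0AA96
  0xAA96 + 0xFD7D = 0x1A813 → wrap carry → 0xA814
  0xA814 + 0x6FB4 = 0x117C8 → wrap carry → 0x17C9
  0x17C9 + 0xD6F2 = 0x0EEBB
One's-complement sum = 0xEEBB.
Checksum = ~0xEEBB & 0xFFFF = 0x1144.

1144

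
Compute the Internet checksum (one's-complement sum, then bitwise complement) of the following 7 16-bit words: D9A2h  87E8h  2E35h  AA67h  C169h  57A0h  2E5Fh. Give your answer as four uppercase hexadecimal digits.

7E6E

One's-complement addition (fold any carry out of bit 15 back into bit 0):
  0xD9A2 + 0x87E8 = 0x1618A → wrap carry → 0x618B
  0x618B + 0x2E35 = 0x08FC0
  0x8FC0 + 0xAA67 = 0x13A27 → wrap carry → 0x3A28
  0x3A28 + 0xC169 = 0x0FB91
  0xFB91 + 0x57A0 = 0x15331 → wrap carry → 0x5332
  0x5332 + 0x2E5F = 0x08191
One's-complement sum = 0x8191.
Checksum = ~0x8191 & 0xFFFF = 0x7E6E.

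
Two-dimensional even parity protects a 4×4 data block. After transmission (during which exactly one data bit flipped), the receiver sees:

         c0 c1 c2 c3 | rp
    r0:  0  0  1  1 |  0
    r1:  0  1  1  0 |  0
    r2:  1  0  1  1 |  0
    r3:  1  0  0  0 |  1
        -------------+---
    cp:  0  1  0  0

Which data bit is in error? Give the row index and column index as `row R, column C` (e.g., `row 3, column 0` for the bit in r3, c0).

row 2, column 2

Recompute each row's even parity and compare to rp:
  r0: data parity 0, sent rp 0 → ok
  r1: data parity 0, sent rp 0 → ok
  r2: data parity 1, sent rp 0 → mismatch
  r3: data parity 1, sent rp 1 → ok
Recompute each column's even parity and compare to cp:
  c0: data parity 0, sent cp 0 → ok
  c1: data parity 1, sent cp 1 → ok
  c2: data parity 1, sent cp 0 → mismatch
  c3: data parity 0, sent cp 0 → ok
Exactly one row (r2) and one column (c2) fail → the flipped bit is at their intersection.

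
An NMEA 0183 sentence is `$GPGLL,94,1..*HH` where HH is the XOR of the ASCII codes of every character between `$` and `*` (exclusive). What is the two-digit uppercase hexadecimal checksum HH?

6C

XOR the ASCII codes of the payload characters:
  'G' = 0x47 → acc = 0x47
  'P' = 0x50 → acc = 0x17
  'G' = 0x47 → acc = 0x50
  'L' = 0x4C → acc = 0x1C
  'L' = 0x4C → acc = 0x50
  ',' = 0x2C → acc = 0x7C
  '9' = 0x39 → acc = 0x45
  '4' = 0x34 → acc = 0x71
  ',' = 0x2C → acc = 0x5D
  '1' = 0x31 → acc = 0x6C
  '.' = 0x2E → acc = 0x42
  '.' = 0x2E → acc = 0x6C
Checksum = 0x6C.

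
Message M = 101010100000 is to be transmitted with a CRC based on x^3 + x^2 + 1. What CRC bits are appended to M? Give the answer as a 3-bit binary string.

Append 3 zeros: 101010100000000. Divide by 1101 (XOR where the leading bit is 1):
  pos 0: 1010 XOR 1101 = 0111
  pos 1: 1111 XOR 1101 = 0010
  pos 3: 1001 XOR 1101 = 0100
  pos 4: 1000 XOR 1101 = 0101
  pos 5: 1010 XOR 1101 = 0111
  pos 6: 1110 XOR 1101 = 0011
  pos 8: 1100 XOR 1101 = 0001
  pos 11: 1000 XOR 1101 = 0101
Remainder (last 3 bits) = 101. This is the CRC / FCS.

101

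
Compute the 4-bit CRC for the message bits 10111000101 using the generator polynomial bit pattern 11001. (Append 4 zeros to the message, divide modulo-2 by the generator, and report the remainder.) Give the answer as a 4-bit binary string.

1110

Append 4 zeros: 101110001010000. Divide by 11001 (XOR where the leading bit is 1):
  pos 0: 10111 XOR 11001 = 01110
  pos 1: 11100 XOR 11001 = 00101
  pos 3: 10100 XOR 11001 = 01101
  pos 4: 11011 XOR 11001 = 00010
  pos 7: 10010 XOR 11001 = 01011
  pos 8: 10110 XOR 11001 = 01111
  pos 9: 11110 XOR 11001 = 00111
Remainder (last 4 bits) = 1110. This is the CRC / FCS.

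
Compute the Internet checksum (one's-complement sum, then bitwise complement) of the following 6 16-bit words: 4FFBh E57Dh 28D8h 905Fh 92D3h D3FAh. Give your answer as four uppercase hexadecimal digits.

One's-complement addition (fold any carry out of bit 15 back into bit 0):
  0x4FFB + 0xE57D = 0x13578 → wrap carry → 0x3579
  0x3579 + 0x28D8 = 0x05E51
  0x5E51 + 0x905F = 0x0EEB0
  0xEEB0 + 0x92D3 = 0x18183 → wrap carry → 0x8184
  0x8184 + 0xD3FA = 0x1557E → wrap carry → 0x557F
One's-complement sum = 0x557F.
Checksum = ~0x557F & 0xFFFF = 0xAA80.

AA80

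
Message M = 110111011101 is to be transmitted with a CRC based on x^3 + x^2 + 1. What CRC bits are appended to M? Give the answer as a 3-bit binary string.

000

Append 3 zeros: 110111011101000. Divide by 1101 (XOR where the leading bit is 1):
  pos 0: 1101 XOR 1101 = 0000
  pos 4: 1101 XOR 1101 = 0000
  pos 8: 1101 XOR 1101 = 0000
Remainder (last 3 bits) = 000. This is the CRC / FCS.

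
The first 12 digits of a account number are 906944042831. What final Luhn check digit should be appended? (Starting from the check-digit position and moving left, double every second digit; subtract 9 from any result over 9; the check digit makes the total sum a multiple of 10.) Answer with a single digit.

Partial digits right→left: 1 3 8 2 4 0 4 4 9 6 0 9
Double every second digit counting from the check-digit position (so the 1st, 3rd, 5th, ... of the partial from the right).
  doubled (with −9 where >9): 2 7 8 8 9 0 → sum 34
  kept as-is: 3 2 0 4 6 9 → sum 24
Total = 34 + 24 = 58.
Check digit = (10 − (58 mod 10)) mod 10 = 2.

2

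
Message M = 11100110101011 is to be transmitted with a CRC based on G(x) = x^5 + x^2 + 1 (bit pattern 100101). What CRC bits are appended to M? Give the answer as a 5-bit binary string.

Append 5 zeros: 1110011010101100000. Divide by 100101 (XOR where the leading bit is 1):
  pos 0: 111001 XOR 100101 = 011100
  pos 1: 111001 XOR 100101 = 011100
  pos 2: 111000 XOR 100101 = 011101
  pos 3: 111011 XOR 100101 = 011110
  pos 4: 111100 XOR 100101 = 011001
  pos 5: 110011 XOR 100101 = 010110
  pos 6: 101100 XOR 100101 = 001001
  pos 8: 100111 XOR 100101 = 000010
  pos 12: 100000 XOR 100101 = 000101
Remainder (last 5 bits) = 01010. This is the CRC / FCS.

01010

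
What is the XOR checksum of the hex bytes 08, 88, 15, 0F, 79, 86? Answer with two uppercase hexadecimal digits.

65

XOR the bytes together:
  start with 0x08
  0x08 ⊕ 0x88 = 0x80
  0x80 ⊕ 0x15 = 0x95
  0x95 ⊕ 0x0F = 0x9A
  0x9A ⊕ 0x79 = 0xE3
  0xE3 ⊕ 0x86 = 0x65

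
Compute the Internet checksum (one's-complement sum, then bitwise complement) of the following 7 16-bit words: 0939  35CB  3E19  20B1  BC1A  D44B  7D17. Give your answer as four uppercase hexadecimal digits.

One's-complement addition (fold any carry out of bit 15 back into bit 0):
  0x0939 + 0x35CB = 0x03F04
  0x3F04 + 0x3E19 = 0x07D1D
  0x7D1D + 0x20B1 = 0x09DCE
  0x9DCE + 0xBC1A = 0x159E8 → wrap carry → 0x59E9
  0x59E9 + 0xD44B = 0x12E34 → wrap carry → 0x2E35
  0x2E35 + 0x7D17 = 0x0AB4C
One's-complement sum = 0xAB4C.
Checksum = ~0xAB4C & 0xFFFF = 0x54B3.

54B3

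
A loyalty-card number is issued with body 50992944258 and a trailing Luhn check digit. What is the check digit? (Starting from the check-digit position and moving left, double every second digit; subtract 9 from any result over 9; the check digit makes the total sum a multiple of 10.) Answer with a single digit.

Partial digits right→left: 8 5 2 4 4 9 2 9 9 0 5
Double every second digit counting from the check-digit position (so the 1st, 3rd, 5th, ... of the partial from the right).
  doubled (with −9 where >9): 7 4 8 4 9 1 → sum 33
  kept as-is: 5 4 9 9 0 → sum 27
Total = 33 + 27 = 60.
Check digit = (10 − (60 mod 10)) mod 10 = 0.

0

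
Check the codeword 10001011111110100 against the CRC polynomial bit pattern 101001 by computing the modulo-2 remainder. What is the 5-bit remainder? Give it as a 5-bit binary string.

00100

Modulo-2 division of 10001011111110100 by 101001:
  pos 0: 100010 XOR 101001 = 001011
  pos 2: 101111 XOR 101001 = 000110
  pos 5: 110111 XOR 101001 = 011110
  pos 6: 111101 XOR 101001 = 010100
  pos 7: 101001 XOR 101001 = 000000
Remainder = 00100 (nonzero — an error is detected).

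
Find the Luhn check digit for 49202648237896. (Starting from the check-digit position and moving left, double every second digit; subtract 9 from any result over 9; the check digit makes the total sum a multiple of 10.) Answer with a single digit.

5

Partial digits right→left: 6 9 8 7 3 2 8 4 6 2 0 2 9 4
Double every second digit counting from the check-digit position (so the 1st, 3rd, 5th, ... of the partial from the right).
  doubled (with −9 where >9): 3 7 6 7 3 0 9 → sum 35
  kept as-is: 9 7 2 4 2 2 4 → sum 30
Total = 35 + 30 = 65.
Check digit = (10 − (65 mod 10)) mod 10 = 5.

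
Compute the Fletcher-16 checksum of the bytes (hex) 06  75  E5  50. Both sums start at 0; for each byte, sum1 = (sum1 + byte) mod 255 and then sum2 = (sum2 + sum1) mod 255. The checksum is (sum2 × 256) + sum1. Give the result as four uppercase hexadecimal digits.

Running sums (mod 255):
  after byte 0 (06): sum1=6, sum2=6
  after byte 1 (75): sum1=123, sum2=129
  after byte 2 (E5): sum1=97, sum2=226
  after byte 3 (50): sum1=177, sum2=148
Checksum = sum2·256 + sum1 = 148·256 + 177 = 38065 = 0x94B1.

94B1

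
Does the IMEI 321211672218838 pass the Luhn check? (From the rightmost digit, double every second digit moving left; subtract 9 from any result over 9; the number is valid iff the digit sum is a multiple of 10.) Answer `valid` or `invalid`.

invalid

From the right, keep odd positions and double even positions (subtract 9 from any doubled value over 9):
  doubled (positions 2,4,...): 6 7 4 5 2 4 4 → sum 32
  kept (positions 1,3,...): 8 8 1 2 6 1 1 3 → sum 30
Total = 62.
62 mod 10 = 2, so the number is invalid.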